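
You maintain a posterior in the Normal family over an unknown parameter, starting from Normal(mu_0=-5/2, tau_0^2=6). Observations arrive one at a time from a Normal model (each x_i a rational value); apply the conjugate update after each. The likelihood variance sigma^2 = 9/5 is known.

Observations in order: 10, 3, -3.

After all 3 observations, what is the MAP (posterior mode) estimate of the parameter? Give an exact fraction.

obs 1: x=10 → posterior Normal(185/26, 18/13)
obs 2: x=3 → posterior Normal(245/46, 18/23)
obs 3: x=-3 → posterior Normal(185/66, 6/11)

185/66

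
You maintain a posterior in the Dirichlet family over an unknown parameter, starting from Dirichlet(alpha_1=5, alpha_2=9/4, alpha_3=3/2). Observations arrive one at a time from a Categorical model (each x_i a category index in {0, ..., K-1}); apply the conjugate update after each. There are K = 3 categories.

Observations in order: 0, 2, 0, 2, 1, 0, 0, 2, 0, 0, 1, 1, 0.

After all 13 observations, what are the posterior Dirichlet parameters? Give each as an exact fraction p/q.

obs 1: x=0 → posterior Dirichlet(6, 9/4, 3/2)
obs 2: x=2 → posterior Dirichlet(6, 9/4, 5/2)
obs 3: x=0 → posterior Dirichlet(7, 9/4, 5/2)
obs 4: x=2 → posterior Dirichlet(7, 9/4, 7/2)
obs 5: x=1 → posterior Dirichlet(7, 13/4, 7/2)
obs 6: x=0 → posterior Dirichlet(8, 13/4, 7/2)
obs 7: x=0 → posterior Dirichlet(9, 13/4, 7/2)
obs 8: x=2 → posterior Dirichlet(9, 13/4, 9/2)
obs 9: x=0 → posterior Dirichlet(10, 13/4, 9/2)
obs 10: x=0 → posterior Dirichlet(11, 13/4, 9/2)
obs 11: x=1 → posterior Dirichlet(11, 17/4, 9/2)
obs 12: x=1 → posterior Dirichlet(11, 21/4, 9/2)
obs 13: x=0 → posterior Dirichlet(12, 21/4, 9/2)

alpha_1=12, alpha_2=21/4, alpha_3=9/2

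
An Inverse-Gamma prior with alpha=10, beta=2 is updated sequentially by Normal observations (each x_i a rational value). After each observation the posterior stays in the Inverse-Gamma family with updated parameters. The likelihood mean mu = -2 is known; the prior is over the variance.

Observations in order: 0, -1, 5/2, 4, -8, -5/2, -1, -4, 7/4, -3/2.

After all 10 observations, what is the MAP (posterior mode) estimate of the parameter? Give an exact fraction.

obs 1: x=0 → posterior Inverse-Gamma(21/2, 4)
obs 2: x=-1 → posterior Inverse-Gamma(11, 9/2)
obs 3: x=5/2 → posterior Inverse-Gamma(23/2, 117/8)
obs 4: x=4 → posterior Inverse-Gamma(12, 261/8)
obs 5: x=-8 → posterior Inverse-Gamma(25/2, 405/8)
obs 6: x=-5/2 → posterior Inverse-Gamma(13, 203/4)
obs 7: x=-1 → posterior Inverse-Gamma(27/2, 205/4)
obs 8: x=-4 → posterior Inverse-Gamma(14, 213/4)
obs 9: x=7/4 → posterior Inverse-Gamma(29/2, 1929/32)
obs 10: x=-3/2 → posterior Inverse-Gamma(15, 1933/32)

1933/512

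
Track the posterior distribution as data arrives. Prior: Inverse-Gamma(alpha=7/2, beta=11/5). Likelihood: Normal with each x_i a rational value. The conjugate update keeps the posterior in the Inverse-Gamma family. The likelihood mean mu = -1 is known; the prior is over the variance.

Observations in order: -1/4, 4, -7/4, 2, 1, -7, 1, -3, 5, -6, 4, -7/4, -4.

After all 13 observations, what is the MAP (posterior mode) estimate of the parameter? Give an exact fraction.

obs 1: x=-1/4 → posterior Inverse-Gamma(4, 397/160)
obs 2: x=4 → posterior Inverse-Gamma(9/2, 2397/160)
obs 3: x=-7/4 → posterior Inverse-Gamma(5, 1221/80)
obs 4: x=2 → posterior Inverse-Gamma(11/2, 1581/80)
obs 5: x=1 → posterior Inverse-Gamma(6, 1741/80)
obs 6: x=-7 → posterior Inverse-Gamma(13/2, 3181/80)
obs 7: x=1 → posterior Inverse-Gamma(7, 3341/80)
obs 8: x=-3 → posterior Inverse-Gamma(15/2, 3501/80)
obs 9: x=5 → posterior Inverse-Gamma(8, 4941/80)
obs 10: x=-6 → posterior Inverse-Gamma(17/2, 5941/80)
obs 11: x=4 → posterior Inverse-Gamma(9, 6941/80)
obs 12: x=-7/4 → posterior Inverse-Gamma(19/2, 13927/160)
obs 13: x=-4 → posterior Inverse-Gamma(10, 14647/160)

14647/1760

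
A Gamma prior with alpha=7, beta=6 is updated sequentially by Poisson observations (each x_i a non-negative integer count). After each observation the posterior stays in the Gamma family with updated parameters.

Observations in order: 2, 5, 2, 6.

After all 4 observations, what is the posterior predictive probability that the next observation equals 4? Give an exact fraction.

11500000000000000000000000/108347059433883722041830251

obs 1: x=2 → posterior Gamma(9, 7)
obs 2: x=5 → posterior Gamma(14, 8)
obs 3: x=2 → posterior Gamma(16, 9)
obs 4: x=6 → posterior Gamma(22, 10)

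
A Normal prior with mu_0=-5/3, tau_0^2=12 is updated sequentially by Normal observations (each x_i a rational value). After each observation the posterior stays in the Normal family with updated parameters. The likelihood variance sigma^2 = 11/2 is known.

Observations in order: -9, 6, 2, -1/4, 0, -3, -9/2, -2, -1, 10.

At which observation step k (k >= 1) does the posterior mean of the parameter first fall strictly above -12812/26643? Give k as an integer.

obs 1: x=-9 → posterior Normal(-703/105, 132/35)
obs 2: x=6 → posterior Normal(-271/177, 132/59)
obs 3: x=2 → posterior Normal(-127/249, 132/83)
obs 4: x=-1/4 → posterior Normal(-145/321, 132/107)
obs 5: x=0 → posterior Normal(-145/393, 132/131)
obs 6: x=-3 → posterior Normal(-361/465, 132/155)
obs 7: x=-9/2 → posterior Normal(-685/537, 132/179)
obs 8: x=-2 → posterior Normal(-829/609, 132/203)
obs 9: x=-1 → posterior Normal(-901/681, 132/227)
obs 10: x=10 → posterior Normal(-181/753, 132/251)

k = 4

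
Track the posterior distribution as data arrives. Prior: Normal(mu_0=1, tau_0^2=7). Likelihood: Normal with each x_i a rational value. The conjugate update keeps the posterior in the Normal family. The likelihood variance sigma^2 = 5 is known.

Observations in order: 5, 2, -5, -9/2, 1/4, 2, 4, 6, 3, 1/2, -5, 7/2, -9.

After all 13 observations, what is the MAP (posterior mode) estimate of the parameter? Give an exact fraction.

97/384

obs 1: x=5 → posterior Normal(10/3, 35/12)
obs 2: x=2 → posterior Normal(54/19, 35/19)
obs 3: x=-5 → posterior Normal(19/26, 35/26)
obs 4: x=-9/2 → posterior Normal(-25/66, 35/33)
obs 5: x=1/4 → posterior Normal(-43/160, 7/8)
obs 6: x=2 → posterior Normal(13/188, 35/47)
obs 7: x=4 → posterior Normal(125/216, 35/54)
obs 8: x=6 → posterior Normal(293/244, 35/61)
obs 9: x=3 → posterior Normal(377/272, 35/68)
obs 10: x=1/2 → posterior Normal(391/300, 7/15)
obs 11: x=-5 → posterior Normal(251/328, 35/82)
obs 12: x=7/2 → posterior Normal(349/356, 35/89)
obs 13: x=-9 → posterior Normal(97/384, 35/96)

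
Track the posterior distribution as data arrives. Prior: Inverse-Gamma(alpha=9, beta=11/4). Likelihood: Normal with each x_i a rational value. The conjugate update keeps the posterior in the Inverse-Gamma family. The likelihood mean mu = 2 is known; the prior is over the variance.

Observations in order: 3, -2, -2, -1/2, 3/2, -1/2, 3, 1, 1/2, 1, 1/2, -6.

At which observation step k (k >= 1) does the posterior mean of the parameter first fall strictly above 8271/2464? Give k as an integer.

k = 12

obs 1: x=3 → posterior Inverse-Gamma(19/2, 13/4)
obs 2: x=-2 → posterior Inverse-Gamma(10, 45/4)
obs 3: x=-2 → posterior Inverse-Gamma(21/2, 77/4)
obs 4: x=-1/2 → posterior Inverse-Gamma(11, 179/8)
obs 5: x=3/2 → posterior Inverse-Gamma(23/2, 45/2)
obs 6: x=-1/2 → posterior Inverse-Gamma(12, 205/8)
obs 7: x=3 → posterior Inverse-Gamma(25/2, 209/8)
obs 8: x=1 → posterior Inverse-Gamma(13, 213/8)
obs 9: x=1/2 → posterior Inverse-Gamma(27/2, 111/4)
obs 10: x=1 → posterior Inverse-Gamma(14, 113/4)
obs 11: x=1/2 → posterior Inverse-Gamma(29/2, 235/8)
obs 12: x=-6 → posterior Inverse-Gamma(15, 491/8)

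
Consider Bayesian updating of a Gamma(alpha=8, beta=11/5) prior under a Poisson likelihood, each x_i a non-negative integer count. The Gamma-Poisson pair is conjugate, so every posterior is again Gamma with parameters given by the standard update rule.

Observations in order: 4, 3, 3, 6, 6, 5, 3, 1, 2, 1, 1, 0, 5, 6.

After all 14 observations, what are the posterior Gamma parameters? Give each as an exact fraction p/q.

obs 1: x=4 → posterior Gamma(12, 16/5)
obs 2: x=3 → posterior Gamma(15, 21/5)
obs 3: x=3 → posterior Gamma(18, 26/5)
obs 4: x=6 → posterior Gamma(24, 31/5)
obs 5: x=6 → posterior Gamma(30, 36/5)
obs 6: x=5 → posterior Gamma(35, 41/5)
obs 7: x=3 → posterior Gamma(38, 46/5)
obs 8: x=1 → posterior Gamma(39, 51/5)
obs 9: x=2 → posterior Gamma(41, 56/5)
obs 10: x=1 → posterior Gamma(42, 61/5)
obs 11: x=1 → posterior Gamma(43, 66/5)
obs 12: x=0 → posterior Gamma(43, 71/5)
obs 13: x=5 → posterior Gamma(48, 76/5)
obs 14: x=6 → posterior Gamma(54, 81/5)

alpha=54, beta=81/5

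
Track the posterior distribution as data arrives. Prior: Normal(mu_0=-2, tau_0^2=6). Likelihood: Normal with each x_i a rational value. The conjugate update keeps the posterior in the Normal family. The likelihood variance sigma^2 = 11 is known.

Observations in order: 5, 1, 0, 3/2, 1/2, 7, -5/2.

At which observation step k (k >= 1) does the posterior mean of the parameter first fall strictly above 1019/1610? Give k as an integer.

k = 4

obs 1: x=5 → posterior Normal(8/17, 66/17)
obs 2: x=1 → posterior Normal(14/23, 66/23)
obs 3: x=0 → posterior Normal(14/29, 66/29)
obs 4: x=3/2 → posterior Normal(23/35, 66/35)
obs 5: x=1/2 → posterior Normal(26/41, 66/41)
obs 6: x=7 → posterior Normal(68/47, 66/47)
obs 7: x=-5/2 → posterior Normal(1, 66/53)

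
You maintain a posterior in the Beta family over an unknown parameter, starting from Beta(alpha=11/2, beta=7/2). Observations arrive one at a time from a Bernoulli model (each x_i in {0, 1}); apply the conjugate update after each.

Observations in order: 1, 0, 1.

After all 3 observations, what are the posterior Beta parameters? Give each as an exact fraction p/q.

obs 1: x=1 → posterior Beta(13/2, 7/2)
obs 2: x=0 → posterior Beta(13/2, 9/2)
obs 3: x=1 → posterior Beta(15/2, 9/2)

alpha=15/2, beta=9/2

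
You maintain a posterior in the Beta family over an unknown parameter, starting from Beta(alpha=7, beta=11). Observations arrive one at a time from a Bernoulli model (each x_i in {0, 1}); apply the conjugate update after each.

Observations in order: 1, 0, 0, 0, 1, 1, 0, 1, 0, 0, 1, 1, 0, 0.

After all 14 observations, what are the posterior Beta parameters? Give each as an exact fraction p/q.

obs 1: x=1 → posterior Beta(8, 11)
obs 2: x=0 → posterior Beta(8, 12)
obs 3: x=0 → posterior Beta(8, 13)
obs 4: x=0 → posterior Beta(8, 14)
obs 5: x=1 → posterior Beta(9, 14)
obs 6: x=1 → posterior Beta(10, 14)
obs 7: x=0 → posterior Beta(10, 15)
obs 8: x=1 → posterior Beta(11, 15)
obs 9: x=0 → posterior Beta(11, 16)
obs 10: x=0 → posterior Beta(11, 17)
obs 11: x=1 → posterior Beta(12, 17)
obs 12: x=1 → posterior Beta(13, 17)
obs 13: x=0 → posterior Beta(13, 18)
obs 14: x=0 → posterior Beta(13, 19)

alpha=13, beta=19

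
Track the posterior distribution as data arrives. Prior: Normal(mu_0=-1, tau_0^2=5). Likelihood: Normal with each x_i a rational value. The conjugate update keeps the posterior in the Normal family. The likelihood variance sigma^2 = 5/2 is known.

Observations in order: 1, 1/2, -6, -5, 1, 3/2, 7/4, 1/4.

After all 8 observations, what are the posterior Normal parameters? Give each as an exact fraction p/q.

mu_0=-11/17, tau_0^2=5/17

obs 1: x=1 → posterior Normal(1/3, 5/3)
obs 2: x=1/2 → posterior Normal(2/5, 1)
obs 3: x=-6 → posterior Normal(-10/7, 5/7)
obs 4: x=-5 → posterior Normal(-20/9, 5/9)
obs 5: x=1 → posterior Normal(-18/11, 5/11)
obs 6: x=3/2 → posterior Normal(-15/13, 5/13)
obs 7: x=7/4 → posterior Normal(-23/30, 1/3)
obs 8: x=1/4 → posterior Normal(-11/17, 5/17)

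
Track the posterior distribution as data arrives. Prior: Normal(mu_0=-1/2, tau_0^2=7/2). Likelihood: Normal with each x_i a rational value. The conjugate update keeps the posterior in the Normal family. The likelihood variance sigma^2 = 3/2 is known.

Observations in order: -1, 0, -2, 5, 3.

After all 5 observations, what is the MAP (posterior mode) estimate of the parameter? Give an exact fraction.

obs 1: x=-1 → posterior Normal(-17/20, 21/20)
obs 2: x=0 → posterior Normal(-1/2, 21/34)
obs 3: x=-2 → posterior Normal(-15/16, 7/16)
obs 4: x=5 → posterior Normal(25/62, 21/62)
obs 5: x=3 → posterior Normal(67/76, 21/76)

67/76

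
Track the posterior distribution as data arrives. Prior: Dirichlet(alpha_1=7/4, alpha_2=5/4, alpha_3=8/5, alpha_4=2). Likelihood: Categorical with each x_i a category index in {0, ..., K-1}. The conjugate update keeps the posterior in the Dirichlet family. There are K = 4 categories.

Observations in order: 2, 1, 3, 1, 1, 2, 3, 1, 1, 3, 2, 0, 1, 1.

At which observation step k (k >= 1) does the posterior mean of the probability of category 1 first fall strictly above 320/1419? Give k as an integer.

k = 2

obs 1: x=2 → posterior Dirichlet(7/4, 5/4, 13/5, 2)
obs 2: x=1 → posterior Dirichlet(7/4, 9/4, 13/5, 2)
obs 3: x=3 → posterior Dirichlet(7/4, 9/4, 13/5, 3)
obs 4: x=1 → posterior Dirichlet(7/4, 13/4, 13/5, 3)
obs 5: x=1 → posterior Dirichlet(7/4, 17/4, 13/5, 3)
obs 6: x=2 → posterior Dirichlet(7/4, 17/4, 18/5, 3)
obs 7: x=3 → posterior Dirichlet(7/4, 17/4, 18/5, 4)
obs 8: x=1 → posterior Dirichlet(7/4, 21/4, 18/5, 4)
obs 9: x=1 → posterior Dirichlet(7/4, 25/4, 18/5, 4)
obs 10: x=3 → posterior Dirichlet(7/4, 25/4, 18/5, 5)
obs 11: x=2 → posterior Dirichlet(7/4, 25/4, 23/5, 5)
obs 12: x=0 → posterior Dirichlet(11/4, 25/4, 23/5, 5)
obs 13: x=1 → posterior Dirichlet(11/4, 29/4, 23/5, 5)
obs 14: x=1 → posterior Dirichlet(11/4, 33/4, 23/5, 5)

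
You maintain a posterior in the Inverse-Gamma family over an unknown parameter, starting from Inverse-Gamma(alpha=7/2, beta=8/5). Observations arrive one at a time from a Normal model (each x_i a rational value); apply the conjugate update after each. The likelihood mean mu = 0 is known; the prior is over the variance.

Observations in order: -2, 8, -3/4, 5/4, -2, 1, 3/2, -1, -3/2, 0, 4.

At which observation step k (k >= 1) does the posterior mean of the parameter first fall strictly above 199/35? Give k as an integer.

obs 1: x=-2 → posterior Inverse-Gamma(4, 18/5)
obs 2: x=8 → posterior Inverse-Gamma(9/2, 178/5)
obs 3: x=-3/4 → posterior Inverse-Gamma(5, 5741/160)
obs 4: x=5/4 → posterior Inverse-Gamma(11/2, 2933/80)
obs 5: x=-2 → posterior Inverse-Gamma(6, 3093/80)
obs 6: x=1 → posterior Inverse-Gamma(13/2, 3133/80)
obs 7: x=3/2 → posterior Inverse-Gamma(7, 3223/80)
obs 8: x=-1 → posterior Inverse-Gamma(15/2, 3263/80)
obs 9: x=-3/2 → posterior Inverse-Gamma(8, 3353/80)
obs 10: x=0 → posterior Inverse-Gamma(17/2, 3353/80)
obs 11: x=4 → posterior Inverse-Gamma(9, 3993/80)

k = 2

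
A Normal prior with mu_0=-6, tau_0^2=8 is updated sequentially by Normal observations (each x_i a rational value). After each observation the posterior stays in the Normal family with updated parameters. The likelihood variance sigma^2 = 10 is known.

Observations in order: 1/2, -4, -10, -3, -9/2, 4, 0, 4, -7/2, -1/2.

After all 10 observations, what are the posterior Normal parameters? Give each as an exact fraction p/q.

mu_0=-98/45, tau_0^2=8/9

obs 1: x=1/2 → posterior Normal(-28/9, 40/9)
obs 2: x=-4 → posterior Normal(-44/13, 40/13)
obs 3: x=-10 → posterior Normal(-84/17, 40/17)
obs 4: x=-3 → posterior Normal(-32/7, 40/21)
obs 5: x=-9/2 → posterior Normal(-114/25, 8/5)
obs 6: x=4 → posterior Normal(-98/29, 40/29)
obs 7: x=0 → posterior Normal(-98/33, 40/33)
obs 8: x=4 → posterior Normal(-82/37, 40/37)
obs 9: x=-7/2 → posterior Normal(-96/41, 40/41)
obs 10: x=-1/2 → posterior Normal(-98/45, 8/9)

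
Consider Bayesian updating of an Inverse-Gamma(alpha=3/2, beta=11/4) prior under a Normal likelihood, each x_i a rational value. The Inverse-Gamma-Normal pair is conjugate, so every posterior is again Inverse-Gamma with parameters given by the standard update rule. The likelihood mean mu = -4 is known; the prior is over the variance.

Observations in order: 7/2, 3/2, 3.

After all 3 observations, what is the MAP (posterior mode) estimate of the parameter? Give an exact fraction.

141/8

obs 1: x=7/2 → posterior Inverse-Gamma(2, 247/8)
obs 2: x=3/2 → posterior Inverse-Gamma(5/2, 46)
obs 3: x=3 → posterior Inverse-Gamma(3, 141/2)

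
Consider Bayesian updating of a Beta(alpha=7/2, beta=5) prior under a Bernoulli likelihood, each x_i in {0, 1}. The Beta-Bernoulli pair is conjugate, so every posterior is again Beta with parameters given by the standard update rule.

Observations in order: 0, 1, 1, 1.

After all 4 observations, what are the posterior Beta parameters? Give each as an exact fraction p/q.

alpha=13/2, beta=6

obs 1: x=0 → posterior Beta(7/2, 6)
obs 2: x=1 → posterior Beta(9/2, 6)
obs 3: x=1 → posterior Beta(11/2, 6)
obs 4: x=1 → posterior Beta(13/2, 6)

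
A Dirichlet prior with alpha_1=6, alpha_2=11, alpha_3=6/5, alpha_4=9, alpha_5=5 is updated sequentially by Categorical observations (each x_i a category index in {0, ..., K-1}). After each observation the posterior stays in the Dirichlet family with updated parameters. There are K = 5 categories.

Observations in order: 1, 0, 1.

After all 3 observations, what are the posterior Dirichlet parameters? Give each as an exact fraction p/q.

obs 1: x=1 → posterior Dirichlet(6, 12, 6/5, 9, 5)
obs 2: x=0 → posterior Dirichlet(7, 12, 6/5, 9, 5)
obs 3: x=1 → posterior Dirichlet(7, 13, 6/5, 9, 5)

alpha_1=7, alpha_2=13, alpha_3=6/5, alpha_4=9, alpha_5=5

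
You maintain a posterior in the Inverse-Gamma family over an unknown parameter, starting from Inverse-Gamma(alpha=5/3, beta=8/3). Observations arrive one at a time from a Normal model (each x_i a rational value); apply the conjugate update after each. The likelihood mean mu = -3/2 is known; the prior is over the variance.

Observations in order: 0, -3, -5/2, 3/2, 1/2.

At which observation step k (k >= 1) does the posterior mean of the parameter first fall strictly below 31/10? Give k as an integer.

k = 2

obs 1: x=0 → posterior Inverse-Gamma(13/6, 91/24)
obs 2: x=-3 → posterior Inverse-Gamma(8/3, 59/12)
obs 3: x=-5/2 → posterior Inverse-Gamma(19/6, 65/12)
obs 4: x=3/2 → posterior Inverse-Gamma(11/3, 119/12)
obs 5: x=1/2 → posterior Inverse-Gamma(25/6, 143/12)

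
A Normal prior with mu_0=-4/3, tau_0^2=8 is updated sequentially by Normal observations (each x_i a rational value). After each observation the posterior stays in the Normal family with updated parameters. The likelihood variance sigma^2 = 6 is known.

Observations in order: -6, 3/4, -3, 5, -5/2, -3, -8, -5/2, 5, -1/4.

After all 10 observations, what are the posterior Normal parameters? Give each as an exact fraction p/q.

obs 1: x=-6 → posterior Normal(-4, 24/7)
obs 2: x=3/4 → posterior Normal(-25/11, 24/11)
obs 3: x=-3 → posterior Normal(-37/15, 8/5)
obs 4: x=5 → posterior Normal(-17/19, 24/19)
obs 5: x=-5/2 → posterior Normal(-27/23, 24/23)
obs 6: x=-3 → posterior Normal(-13/9, 8/9)
obs 7: x=-8 → posterior Normal(-71/31, 24/31)
obs 8: x=-5/2 → posterior Normal(-81/35, 24/35)
obs 9: x=5 → posterior Normal(-61/39, 8/13)
obs 10: x=-1/4 → posterior Normal(-62/43, 24/43)

mu_0=-62/43, tau_0^2=24/43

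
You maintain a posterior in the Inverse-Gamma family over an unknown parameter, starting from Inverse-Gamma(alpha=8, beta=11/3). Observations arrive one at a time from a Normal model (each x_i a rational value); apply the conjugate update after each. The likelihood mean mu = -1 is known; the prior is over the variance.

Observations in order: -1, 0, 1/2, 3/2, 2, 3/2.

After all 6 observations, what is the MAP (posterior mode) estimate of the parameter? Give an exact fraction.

obs 1: x=-1 → posterior Inverse-Gamma(17/2, 11/3)
obs 2: x=0 → posterior Inverse-Gamma(9, 25/6)
obs 3: x=1/2 → posterior Inverse-Gamma(19/2, 127/24)
obs 4: x=3/2 → posterior Inverse-Gamma(10, 101/12)
obs 5: x=2 → posterior Inverse-Gamma(21/2, 155/12)
obs 6: x=3/2 → posterior Inverse-Gamma(11, 385/24)

385/288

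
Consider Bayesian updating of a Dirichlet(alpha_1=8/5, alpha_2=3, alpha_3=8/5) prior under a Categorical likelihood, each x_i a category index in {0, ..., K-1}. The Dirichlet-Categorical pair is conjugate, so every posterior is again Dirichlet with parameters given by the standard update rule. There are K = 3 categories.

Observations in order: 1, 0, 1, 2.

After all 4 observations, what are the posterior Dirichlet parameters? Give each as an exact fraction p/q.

alpha_1=13/5, alpha_2=5, alpha_3=13/5

obs 1: x=1 → posterior Dirichlet(8/5, 4, 8/5)
obs 2: x=0 → posterior Dirichlet(13/5, 4, 8/5)
obs 3: x=1 → posterior Dirichlet(13/5, 5, 8/5)
obs 4: x=2 → posterior Dirichlet(13/5, 5, 13/5)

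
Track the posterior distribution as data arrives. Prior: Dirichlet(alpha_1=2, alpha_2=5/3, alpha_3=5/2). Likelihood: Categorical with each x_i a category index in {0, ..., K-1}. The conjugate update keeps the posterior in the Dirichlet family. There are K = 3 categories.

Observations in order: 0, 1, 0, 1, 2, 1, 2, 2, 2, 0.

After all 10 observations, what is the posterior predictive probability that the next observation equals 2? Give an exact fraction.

obs 1: x=0 → posterior Dirichlet(3, 5/3, 5/2)
obs 2: x=1 → posterior Dirichlet(3, 8/3, 5/2)
obs 3: x=0 → posterior Dirichlet(4, 8/3, 5/2)
obs 4: x=1 → posterior Dirichlet(4, 11/3, 5/2)
obs 5: x=2 → posterior Dirichlet(4, 11/3, 7/2)
obs 6: x=1 → posterior Dirichlet(4, 14/3, 7/2)
obs 7: x=2 → posterior Dirichlet(4, 14/3, 9/2)
obs 8: x=2 → posterior Dirichlet(4, 14/3, 11/2)
obs 9: x=2 → posterior Dirichlet(4, 14/3, 13/2)
obs 10: x=0 → posterior Dirichlet(5, 14/3, 13/2)

39/97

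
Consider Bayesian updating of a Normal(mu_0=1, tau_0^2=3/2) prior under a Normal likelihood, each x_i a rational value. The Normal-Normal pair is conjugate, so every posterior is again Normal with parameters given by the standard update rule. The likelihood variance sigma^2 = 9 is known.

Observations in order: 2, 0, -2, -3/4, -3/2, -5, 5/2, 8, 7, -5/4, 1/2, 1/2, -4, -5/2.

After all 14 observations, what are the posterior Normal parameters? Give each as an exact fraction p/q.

mu_0=19/40, tau_0^2=9/20

obs 1: x=2 → posterior Normal(8/7, 9/7)
obs 2: x=0 → posterior Normal(1, 9/8)
obs 3: x=-2 → posterior Normal(2/3, 1)
obs 4: x=-3/4 → posterior Normal(21/40, 9/10)
obs 5: x=-3/2 → posterior Normal(15/44, 9/11)
obs 6: x=-5 → posterior Normal(-5/48, 3/4)
obs 7: x=5/2 → posterior Normal(5/52, 9/13)
obs 8: x=8 → posterior Normal(37/56, 9/14)
obs 9: x=7 → posterior Normal(13/12, 3/5)
obs 10: x=-5/4 → posterior Normal(15/16, 9/16)
obs 11: x=1/2 → posterior Normal(31/34, 9/17)
obs 12: x=1/2 → posterior Normal(8/9, 1/2)
obs 13: x=-4 → posterior Normal(12/19, 9/19)
obs 14: x=-5/2 → posterior Normal(19/40, 9/20)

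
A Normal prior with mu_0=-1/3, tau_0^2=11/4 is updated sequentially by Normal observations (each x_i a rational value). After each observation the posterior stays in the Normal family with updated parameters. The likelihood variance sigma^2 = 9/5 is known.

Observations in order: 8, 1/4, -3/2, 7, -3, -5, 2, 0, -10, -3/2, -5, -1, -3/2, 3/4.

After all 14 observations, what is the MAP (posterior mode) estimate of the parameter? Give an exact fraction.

obs 1: x=8 → posterior Normal(428/91, 99/91)
obs 2: x=1/4 → posterior Normal(1767/584, 99/146)
obs 3: x=-3/2 → posterior Normal(479/268, 33/67)
obs 4: x=7 → posterior Normal(2977/1024, 99/256)
obs 5: x=-3 → posterior Normal(2317/1244, 99/311)
obs 6: x=-5 → posterior Normal(1217/1464, 33/122)
obs 7: x=2 → posterior Normal(1657/1684, 99/421)
obs 8: x=0 → posterior Normal(1657/1904, 99/476)
obs 9: x=-10 → posterior Normal(-181/708, 11/59)
obs 10: x=-3/2 → posterior Normal(-873/2344, 99/586)
obs 11: x=-5 → posterior Normal(-1973/2564, 99/641)
obs 12: x=-1 → posterior Normal(-731/928, 33/232)
obs 13: x=-3/2 → posterior Normal(-2523/3004, 99/751)
obs 14: x=3/4 → posterior Normal(-1179/1612, 99/806)

-1179/1612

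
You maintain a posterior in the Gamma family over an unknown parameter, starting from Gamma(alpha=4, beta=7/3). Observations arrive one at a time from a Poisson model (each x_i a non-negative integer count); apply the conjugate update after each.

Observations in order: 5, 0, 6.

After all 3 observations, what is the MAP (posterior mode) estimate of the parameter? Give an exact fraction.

21/8

obs 1: x=5 → posterior Gamma(9, 10/3)
obs 2: x=0 → posterior Gamma(9, 13/3)
obs 3: x=6 → posterior Gamma(15, 16/3)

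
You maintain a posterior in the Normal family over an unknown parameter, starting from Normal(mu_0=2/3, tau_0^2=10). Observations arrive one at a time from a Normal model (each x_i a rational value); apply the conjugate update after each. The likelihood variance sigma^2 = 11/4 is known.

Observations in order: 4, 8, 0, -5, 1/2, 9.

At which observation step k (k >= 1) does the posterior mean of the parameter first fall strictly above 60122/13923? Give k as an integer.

obs 1: x=4 → posterior Normal(502/153, 110/51)
obs 2: x=8 → posterior Normal(1462/273, 110/91)
obs 3: x=0 → posterior Normal(1462/393, 110/131)
obs 4: x=-5 → posterior Normal(862/513, 110/171)
obs 5: x=1/2 → posterior Normal(922/633, 110/211)
obs 6: x=9 → posterior Normal(2002/753, 110/251)

k = 2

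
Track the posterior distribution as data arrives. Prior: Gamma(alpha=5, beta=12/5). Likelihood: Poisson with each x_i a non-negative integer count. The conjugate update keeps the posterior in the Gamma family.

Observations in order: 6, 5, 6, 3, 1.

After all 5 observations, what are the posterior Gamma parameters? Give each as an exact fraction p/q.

alpha=26, beta=37/5

obs 1: x=6 → posterior Gamma(11, 17/5)
obs 2: x=5 → posterior Gamma(16, 22/5)
obs 3: x=6 → posterior Gamma(22, 27/5)
obs 4: x=3 → posterior Gamma(25, 32/5)
obs 5: x=1 → posterior Gamma(26, 37/5)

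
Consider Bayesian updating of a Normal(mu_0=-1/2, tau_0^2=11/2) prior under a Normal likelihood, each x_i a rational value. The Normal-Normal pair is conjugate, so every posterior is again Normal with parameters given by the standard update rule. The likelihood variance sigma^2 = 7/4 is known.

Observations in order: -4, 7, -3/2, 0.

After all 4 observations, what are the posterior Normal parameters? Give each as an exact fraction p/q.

obs 1: x=-4 → posterior Normal(-183/58, 77/58)
obs 2: x=7 → posterior Normal(125/102, 77/102)
obs 3: x=-3/2 → posterior Normal(59/146, 77/146)
obs 4: x=0 → posterior Normal(59/190, 77/190)

mu_0=59/190, tau_0^2=77/190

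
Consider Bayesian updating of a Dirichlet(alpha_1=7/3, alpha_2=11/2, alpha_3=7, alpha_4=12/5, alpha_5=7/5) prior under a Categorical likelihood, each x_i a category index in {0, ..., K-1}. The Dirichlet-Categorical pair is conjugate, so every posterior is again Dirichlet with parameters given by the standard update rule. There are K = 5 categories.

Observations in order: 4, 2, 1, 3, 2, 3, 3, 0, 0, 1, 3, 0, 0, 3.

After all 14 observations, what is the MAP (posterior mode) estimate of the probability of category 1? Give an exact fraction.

195/829

obs 1: x=4 → posterior Dirichlet(7/3, 11/2, 7, 12/5, 12/5)
obs 2: x=2 → posterior Dirichlet(7/3, 11/2, 8, 12/5, 12/5)
obs 3: x=1 → posterior Dirichlet(7/3, 13/2, 8, 12/5, 12/5)
obs 4: x=3 → posterior Dirichlet(7/3, 13/2, 8, 17/5, 12/5)
obs 5: x=2 → posterior Dirichlet(7/3, 13/2, 9, 17/5, 12/5)
obs 6: x=3 → posterior Dirichlet(7/3, 13/2, 9, 22/5, 12/5)
obs 7: x=3 → posterior Dirichlet(7/3, 13/2, 9, 27/5, 12/5)
obs 8: x=0 → posterior Dirichlet(10/3, 13/2, 9, 27/5, 12/5)
obs 9: x=0 → posterior Dirichlet(13/3, 13/2, 9, 27/5, 12/5)
obs 10: x=1 → posterior Dirichlet(13/3, 15/2, 9, 27/5, 12/5)
obs 11: x=3 → posterior Dirichlet(13/3, 15/2, 9, 32/5, 12/5)
obs 12: x=0 → posterior Dirichlet(16/3, 15/2, 9, 32/5, 12/5)
obs 13: x=0 → posterior Dirichlet(19/3, 15/2, 9, 32/5, 12/5)
obs 14: x=3 → posterior Dirichlet(19/3, 15/2, 9, 37/5, 12/5)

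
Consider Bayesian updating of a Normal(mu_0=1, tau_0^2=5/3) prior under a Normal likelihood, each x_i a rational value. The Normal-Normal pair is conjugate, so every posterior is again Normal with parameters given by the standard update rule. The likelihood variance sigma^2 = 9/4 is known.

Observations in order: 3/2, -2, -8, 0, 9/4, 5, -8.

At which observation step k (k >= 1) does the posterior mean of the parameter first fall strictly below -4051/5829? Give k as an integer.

obs 1: x=3/2 → posterior Normal(57/47, 45/47)
obs 2: x=-2 → posterior Normal(17/67, 45/67)
obs 3: x=-8 → posterior Normal(-143/87, 15/29)
obs 4: x=0 → posterior Normal(-143/107, 45/107)
obs 5: x=9/4 → posterior Normal(-98/127, 45/127)
obs 6: x=5 → posterior Normal(2/147, 15/49)
obs 7: x=-8 → posterior Normal(-158/167, 45/167)

k = 3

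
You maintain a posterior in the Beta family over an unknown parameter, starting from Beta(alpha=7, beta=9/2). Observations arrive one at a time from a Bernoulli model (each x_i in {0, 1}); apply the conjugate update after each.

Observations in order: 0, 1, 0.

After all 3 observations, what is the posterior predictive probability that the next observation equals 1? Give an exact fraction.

obs 1: x=0 → posterior Beta(7, 11/2)
obs 2: x=1 → posterior Beta(8, 11/2)
obs 3: x=0 → posterior Beta(8, 13/2)

16/29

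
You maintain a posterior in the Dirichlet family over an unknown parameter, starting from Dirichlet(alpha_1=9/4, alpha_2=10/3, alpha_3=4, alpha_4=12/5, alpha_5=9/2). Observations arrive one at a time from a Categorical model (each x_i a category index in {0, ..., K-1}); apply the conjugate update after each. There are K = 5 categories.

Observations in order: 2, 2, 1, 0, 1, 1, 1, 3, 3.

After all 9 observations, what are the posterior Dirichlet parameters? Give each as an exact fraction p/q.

obs 1: x=2 → posterior Dirichlet(9/4, 10/3, 5, 12/5, 9/2)
obs 2: x=2 → posterior Dirichlet(9/4, 10/3, 6, 12/5, 9/2)
obs 3: x=1 → posterior Dirichlet(9/4, 13/3, 6, 12/5, 9/2)
obs 4: x=0 → posterior Dirichlet(13/4, 13/3, 6, 12/5, 9/2)
obs 5: x=1 → posterior Dirichlet(13/4, 16/3, 6, 12/5, 9/2)
obs 6: x=1 → posterior Dirichlet(13/4, 19/3, 6, 12/5, 9/2)
obs 7: x=1 → posterior Dirichlet(13/4, 22/3, 6, 12/5, 9/2)
obs 8: x=3 → posterior Dirichlet(13/4, 22/3, 6, 17/5, 9/2)
obs 9: x=3 → posterior Dirichlet(13/4, 22/3, 6, 22/5, 9/2)

alpha_1=13/4, alpha_2=22/3, alpha_3=6, alpha_4=22/5, alpha_5=9/2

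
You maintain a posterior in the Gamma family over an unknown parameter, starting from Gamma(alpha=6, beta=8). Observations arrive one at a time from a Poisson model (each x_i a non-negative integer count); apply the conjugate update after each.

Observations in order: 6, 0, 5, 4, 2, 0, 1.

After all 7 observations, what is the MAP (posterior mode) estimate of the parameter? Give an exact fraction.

obs 1: x=6 → posterior Gamma(12, 9)
obs 2: x=0 → posterior Gamma(12, 10)
obs 3: x=5 → posterior Gamma(17, 11)
obs 4: x=4 → posterior Gamma(21, 12)
obs 5: x=2 → posterior Gamma(23, 13)
obs 6: x=0 → posterior Gamma(23, 14)
obs 7: x=1 → posterior Gamma(24, 15)

23/15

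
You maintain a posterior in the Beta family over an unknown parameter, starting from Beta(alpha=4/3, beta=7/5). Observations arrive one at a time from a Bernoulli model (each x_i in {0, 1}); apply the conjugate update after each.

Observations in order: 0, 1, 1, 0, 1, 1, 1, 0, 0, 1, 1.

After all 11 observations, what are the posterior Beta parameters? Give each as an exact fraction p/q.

obs 1: x=0 → posterior Beta(4/3, 12/5)
obs 2: x=1 → posterior Beta(7/3, 12/5)
obs 3: x=1 → posterior Beta(10/3, 12/5)
obs 4: x=0 → posterior Beta(10/3, 17/5)
obs 5: x=1 → posterior Beta(13/3, 17/5)
obs 6: x=1 → posterior Beta(16/3, 17/5)
obs 7: x=1 → posterior Beta(19/3, 17/5)
obs 8: x=0 → posterior Beta(19/3, 22/5)
obs 9: x=0 → posterior Beta(19/3, 27/5)
obs 10: x=1 → posterior Beta(22/3, 27/5)
obs 11: x=1 → posterior Beta(25/3, 27/5)

alpha=25/3, beta=27/5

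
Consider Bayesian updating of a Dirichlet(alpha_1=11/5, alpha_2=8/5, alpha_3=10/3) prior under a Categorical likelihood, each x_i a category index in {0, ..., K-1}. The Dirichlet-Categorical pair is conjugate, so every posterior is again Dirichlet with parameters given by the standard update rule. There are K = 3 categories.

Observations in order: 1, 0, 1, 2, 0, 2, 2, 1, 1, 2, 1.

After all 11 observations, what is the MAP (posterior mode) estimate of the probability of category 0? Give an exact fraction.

obs 1: x=1 → posterior Dirichlet(11/5, 13/5, 10/3)
obs 2: x=0 → posterior Dirichlet(16/5, 13/5, 10/3)
obs 3: x=1 → posterior Dirichlet(16/5, 18/5, 10/3)
obs 4: x=2 → posterior Dirichlet(16/5, 18/5, 13/3)
obs 5: x=0 → posterior Dirichlet(21/5, 18/5, 13/3)
obs 6: x=2 → posterior Dirichlet(21/5, 18/5, 16/3)
obs 7: x=2 → posterior Dirichlet(21/5, 18/5, 19/3)
obs 8: x=1 → posterior Dirichlet(21/5, 23/5, 19/3)
obs 9: x=1 → posterior Dirichlet(21/5, 28/5, 19/3)
obs 10: x=2 → posterior Dirichlet(21/5, 28/5, 22/3)
obs 11: x=1 → posterior Dirichlet(21/5, 33/5, 22/3)

48/227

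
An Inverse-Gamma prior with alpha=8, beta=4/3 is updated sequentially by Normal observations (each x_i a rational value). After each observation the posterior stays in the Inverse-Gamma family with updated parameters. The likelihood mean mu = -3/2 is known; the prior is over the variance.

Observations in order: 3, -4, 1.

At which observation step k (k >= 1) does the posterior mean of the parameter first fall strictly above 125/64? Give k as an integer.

obs 1: x=3 → posterior Inverse-Gamma(17/2, 275/24)
obs 2: x=-4 → posterior Inverse-Gamma(9, 175/12)
obs 3: x=1 → posterior Inverse-Gamma(19/2, 425/24)

k = 3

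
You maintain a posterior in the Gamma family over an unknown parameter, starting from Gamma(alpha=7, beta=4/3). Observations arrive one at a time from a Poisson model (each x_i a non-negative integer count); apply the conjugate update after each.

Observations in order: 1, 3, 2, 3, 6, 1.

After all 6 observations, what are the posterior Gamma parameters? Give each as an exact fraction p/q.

alpha=23, beta=22/3

obs 1: x=1 → posterior Gamma(8, 7/3)
obs 2: x=3 → posterior Gamma(11, 10/3)
obs 3: x=2 → posterior Gamma(13, 13/3)
obs 4: x=3 → posterior Gamma(16, 16/3)
obs 5: x=6 → posterior Gamma(22, 19/3)
obs 6: x=1 → posterior Gamma(23, 22/3)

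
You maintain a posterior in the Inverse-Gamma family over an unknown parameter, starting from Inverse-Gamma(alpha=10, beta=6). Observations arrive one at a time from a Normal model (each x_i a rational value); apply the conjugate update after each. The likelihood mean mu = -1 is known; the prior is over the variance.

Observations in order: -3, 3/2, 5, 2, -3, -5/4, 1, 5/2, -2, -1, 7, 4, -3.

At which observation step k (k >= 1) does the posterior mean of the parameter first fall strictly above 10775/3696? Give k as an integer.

k = 4

obs 1: x=-3 → posterior Inverse-Gamma(21/2, 8)
obs 2: x=3/2 → posterior Inverse-Gamma(11, 89/8)
obs 3: x=5 → posterior Inverse-Gamma(23/2, 233/8)
obs 4: x=2 → posterior Inverse-Gamma(12, 269/8)
obs 5: x=-3 → posterior Inverse-Gamma(25/2, 285/8)
obs 6: x=-5/4 → posterior Inverse-Gamma(13, 1141/32)
obs 7: x=1 → posterior Inverse-Gamma(27/2, 1205/32)
obs 8: x=5/2 → posterior Inverse-Gamma(14, 1401/32)
obs 9: x=-2 → posterior Inverse-Gamma(29/2, 1417/32)
obs 10: x=-1 → posterior Inverse-Gamma(15, 1417/32)
obs 11: x=7 → posterior Inverse-Gamma(31/2, 2441/32)
obs 12: x=4 → posterior Inverse-Gamma(16, 2841/32)
obs 13: x=-3 → posterior Inverse-Gamma(33/2, 2905/32)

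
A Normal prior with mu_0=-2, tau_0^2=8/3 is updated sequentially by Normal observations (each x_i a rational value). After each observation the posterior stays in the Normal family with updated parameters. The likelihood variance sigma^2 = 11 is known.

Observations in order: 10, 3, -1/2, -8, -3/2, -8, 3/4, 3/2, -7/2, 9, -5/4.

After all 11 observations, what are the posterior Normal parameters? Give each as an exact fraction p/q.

obs 1: x=10 → posterior Normal(14/41, 88/41)
obs 2: x=3 → posterior Normal(38/49, 88/49)
obs 3: x=-1/2 → posterior Normal(34/57, 88/57)
obs 4: x=-8 → posterior Normal(-6/13, 88/65)
obs 5: x=-3/2 → posterior Normal(-42/73, 88/73)
obs 6: x=-8 → posterior Normal(-106/81, 88/81)
obs 7: x=3/4 → posterior Normal(-100/89, 88/89)
obs 8: x=3/2 → posterior Normal(-88/97, 88/97)
obs 9: x=-7/2 → posterior Normal(-116/105, 88/105)
obs 10: x=9 → posterior Normal(-44/113, 88/113)
obs 11: x=-5/4 → posterior Normal(-54/121, 8/11)

mu_0=-54/121, tau_0^2=8/11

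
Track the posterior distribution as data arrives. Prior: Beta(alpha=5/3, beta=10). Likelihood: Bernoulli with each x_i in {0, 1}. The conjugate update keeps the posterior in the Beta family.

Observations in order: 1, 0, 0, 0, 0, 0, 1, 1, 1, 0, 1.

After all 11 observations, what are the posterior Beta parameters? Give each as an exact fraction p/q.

alpha=20/3, beta=16

obs 1: x=1 → posterior Beta(8/3, 10)
obs 2: x=0 → posterior Beta(8/3, 11)
obs 3: x=0 → posterior Beta(8/3, 12)
obs 4: x=0 → posterior Beta(8/3, 13)
obs 5: x=0 → posterior Beta(8/3, 14)
obs 6: x=0 → posterior Beta(8/3, 15)
obs 7: x=1 → posterior Beta(11/3, 15)
obs 8: x=1 → posterior Beta(14/3, 15)
obs 9: x=1 → posterior Beta(17/3, 15)
obs 10: x=0 → posterior Beta(17/3, 16)
obs 11: x=1 → posterior Beta(20/3, 16)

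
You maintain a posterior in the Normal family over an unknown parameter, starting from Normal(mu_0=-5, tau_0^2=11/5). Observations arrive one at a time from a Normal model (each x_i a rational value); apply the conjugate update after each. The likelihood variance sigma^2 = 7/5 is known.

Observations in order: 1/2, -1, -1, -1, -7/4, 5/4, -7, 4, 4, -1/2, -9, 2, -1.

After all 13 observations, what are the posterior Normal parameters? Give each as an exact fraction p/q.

mu_0=-301/300, tau_0^2=77/750

obs 1: x=1/2 → posterior Normal(-59/36, 77/90)
obs 2: x=-1 → posterior Normal(-81/58, 77/145)
obs 3: x=-1 → posterior Normal(-103/80, 77/200)
obs 4: x=-1 → posterior Normal(-125/102, 77/255)
obs 5: x=-7/4 → posterior Normal(-327/248, 77/310)
obs 6: x=5/4 → posterior Normal(-68/73, 77/365)
obs 7: x=-7 → posterior Normal(-145/84, 11/60)
obs 8: x=4 → posterior Normal(-101/95, 77/475)
obs 9: x=4 → posterior Normal(-57/106, 77/530)
obs 10: x=-1/2 → posterior Normal(-125/234, 77/585)
obs 11: x=-9 → posterior Normal(-323/256, 77/640)
obs 12: x=2 → posterior Normal(-279/278, 77/695)
obs 13: x=-1 → posterior Normal(-301/300, 77/750)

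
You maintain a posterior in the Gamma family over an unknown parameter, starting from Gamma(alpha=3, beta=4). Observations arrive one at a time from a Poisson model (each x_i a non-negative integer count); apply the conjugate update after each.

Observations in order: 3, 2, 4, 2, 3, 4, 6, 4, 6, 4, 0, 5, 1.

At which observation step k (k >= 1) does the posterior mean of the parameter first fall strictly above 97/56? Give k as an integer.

obs 1: x=3 → posterior Gamma(6, 5)
obs 2: x=2 → posterior Gamma(8, 6)
obs 3: x=4 → posterior Gamma(12, 7)
obs 4: x=2 → posterior Gamma(14, 8)
obs 5: x=3 → posterior Gamma(17, 9)
obs 6: x=4 → posterior Gamma(21, 10)
obs 7: x=6 → posterior Gamma(27, 11)
obs 8: x=4 → posterior Gamma(31, 12)
obs 9: x=6 → posterior Gamma(37, 13)
obs 10: x=4 → posterior Gamma(41, 14)
obs 11: x=0 → posterior Gamma(41, 15)
obs 12: x=5 → posterior Gamma(46, 16)
obs 13: x=1 → posterior Gamma(47, 17)

k = 4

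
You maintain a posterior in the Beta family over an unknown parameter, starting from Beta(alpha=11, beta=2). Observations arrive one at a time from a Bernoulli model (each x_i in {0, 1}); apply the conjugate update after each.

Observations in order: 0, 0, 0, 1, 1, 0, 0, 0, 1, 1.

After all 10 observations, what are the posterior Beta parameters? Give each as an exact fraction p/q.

alpha=15, beta=8

obs 1: x=0 → posterior Beta(11, 3)
obs 2: x=0 → posterior Beta(11, 4)
obs 3: x=0 → posterior Beta(11, 5)
obs 4: x=1 → posterior Beta(12, 5)
obs 5: x=1 → posterior Beta(13, 5)
obs 6: x=0 → posterior Beta(13, 6)
obs 7: x=0 → posterior Beta(13, 7)
obs 8: x=0 → posterior Beta(13, 8)
obs 9: x=1 → posterior Beta(14, 8)
obs 10: x=1 → posterior Beta(15, 8)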